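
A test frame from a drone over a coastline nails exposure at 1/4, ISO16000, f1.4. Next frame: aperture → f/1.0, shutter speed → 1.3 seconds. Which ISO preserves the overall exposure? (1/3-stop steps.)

ISO 1600

Aperture: f/1.4 → f/1.2 → f/1.1 → f/1.0 — 1 stop larger aperture (brighter).
Shutter speed: 1/4 → 0.3 → 0.4 → 0.5 → 0.6 → 0.8 → 1 → 1.3 — 2 1/3 stops slower (brighter).
Net change so far: 3 1/3 stops brighter. Offset with the ISO: 16000 → 12800 → 10000 → 8000 → 6400 → 5000 → 4000 → 3200 → 2500 → 2000 → 1600.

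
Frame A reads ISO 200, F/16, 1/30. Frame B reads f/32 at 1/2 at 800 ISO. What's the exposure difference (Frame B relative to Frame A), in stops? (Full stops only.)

Aperture: f/16 → f/22 → f/32 — 2 stops smaller aperture (darker).
Shutter speed: 1/30 → 1/15 → 1/8 → 1/4 → 1/2 — 4 stops longer (brighter).
ISO: 200 → 400 → 800 — 2 stops raised (brighter).
Net: −2 +4 +2 = +4 stops.

4 stops brighter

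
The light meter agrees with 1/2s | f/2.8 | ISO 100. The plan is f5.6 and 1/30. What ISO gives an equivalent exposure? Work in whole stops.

ISO 6400

Aperture: f/2.8 → f/4 → f/5.6 — 2 stops stopped down (darker).
Shutter speed: 1/2 → 1/4 → 1/8 → 1/15 → 1/30 — 4 stops faster (darker).
Net change so far: 6 stops darker. Offset with the ISO: 100 → 200 → 400 → 800 → 1600 → 3200 → 6400.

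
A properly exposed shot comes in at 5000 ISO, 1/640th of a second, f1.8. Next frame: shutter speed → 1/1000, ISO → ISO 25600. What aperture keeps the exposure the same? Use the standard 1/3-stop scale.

f/3.2

Shutter speed: 1/640 → 1/800 → 1/1000 — 2/3 stop shorter (darker).
ISO: 5000 → 6400 → 8000 → 10000 → 12800 → 16000 → 20000 → 25600 — 2 1/3 stops raised (brighter).
Net change so far: 1 2/3 stops brighter. Offset with the aperture: f/1.8 → f/2 → f/2.2 → f/2.5 → f/2.8 → f/3.2.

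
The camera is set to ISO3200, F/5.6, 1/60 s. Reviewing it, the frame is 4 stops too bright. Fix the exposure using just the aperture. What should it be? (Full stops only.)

Overexposed by 4 stops → need 4 stops darker.
Aperture: f/5.6 → f/8 → f/11 → f/16 → f/22.

f/22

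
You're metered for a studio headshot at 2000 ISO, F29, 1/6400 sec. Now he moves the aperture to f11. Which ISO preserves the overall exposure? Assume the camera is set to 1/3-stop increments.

Aperture: f/29 → f/25 → f/22 → f/20 → f/18 → f/16 → f/14 → f/13 → f/11 — 2 2/3 stops larger aperture (brighter).
Need 2 2/3 stops darker from the ISO: 2000 → 1600 → 1250 → 1000 → 800 → 640 → 500 → 400 → 320.

ISO 320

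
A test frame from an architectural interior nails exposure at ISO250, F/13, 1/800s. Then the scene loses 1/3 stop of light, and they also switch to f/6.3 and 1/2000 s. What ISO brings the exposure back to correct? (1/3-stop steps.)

Scene light: 1/3 stop darker.
Aperture: f/13 → f/11 → f/10 → f/9 → f/8 → f/7.1 → f/6.3 — 2 stops larger aperture (brighter).
Shutter speed: 1/800 → 1/1000 → 1/1250 → 1/1600 → 1/2000 — 1 1/3 stops shorter (darker).
Net so far: 1/3 stop brighter. ISO: 250 → 200.

ISO 200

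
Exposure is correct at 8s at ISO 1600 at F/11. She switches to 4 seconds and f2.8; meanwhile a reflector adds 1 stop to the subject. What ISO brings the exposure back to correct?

Scene light: 1 stop brighter.
Shutter speed: 8 → 4 — 1 stop faster (darker).
Aperture: f/11 → f/8 → f/5.6 → f/4 → f/2.8 — 4 stops larger aperture (brighter).
Net so far: 4 stops brighter. ISO: 1600 → 800 → 400 → 200 → 100.

ISO 100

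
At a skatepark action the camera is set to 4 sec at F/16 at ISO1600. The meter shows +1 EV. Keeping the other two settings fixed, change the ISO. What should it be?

Overexposed by 1 stop → need 1 stop darker.
ISO: 1600 → 800.

ISO 800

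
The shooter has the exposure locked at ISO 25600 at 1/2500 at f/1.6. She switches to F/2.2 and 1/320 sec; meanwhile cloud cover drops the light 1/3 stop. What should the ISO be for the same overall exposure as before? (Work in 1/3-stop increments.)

Scene light: 1/3 stop darker.
Aperture: f/1.6 → f/1.8 → f/2 → f/2.2 — 1 stop narrower (darker).
Shutter speed: 1/2500 → 1/2000 → 1/1600 → 1/1250 → 1/1000 → 1/800 → 1/640 → 1/500 → 1/400 → 1/320 — 3 stops slower (brighter).
Net so far: 1 2/3 stops brighter. ISO: 25600 → 20000 → 16000 → 12800 → 10000 → 8000.

ISO 8000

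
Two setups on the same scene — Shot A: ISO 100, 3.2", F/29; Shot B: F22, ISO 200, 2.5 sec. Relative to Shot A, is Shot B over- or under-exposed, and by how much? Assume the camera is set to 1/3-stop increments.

1 1/3 stops brighter

Aperture: f/29 → f/25 → f/22 — 2/3 stop larger aperture (brighter).
Shutter speed: 3.2 → 2.5 — 1/3 stop faster (darker).
ISO: 100 → 125 → 160 → 200 — 1 stop higher (brighter).
Net: +2/3 −1/3 +1 = +1 1/3 stops.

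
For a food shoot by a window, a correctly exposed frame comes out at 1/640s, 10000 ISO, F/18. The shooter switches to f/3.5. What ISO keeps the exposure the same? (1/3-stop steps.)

Aperture: f/18 → f/16 → f/14 → f/13 → f/11 → f/10 → f/9 → f/8 → f/7.1 → f/6.3 → f/5.6 → f/5 → f/4.5 → f/4 → f/3.5 — 4 2/3 stops larger aperture (brighter).
Need 4 2/3 stops darker from the ISO: 10000 → 8000 → 6400 → 5000 → 4000 → 3200 → 2500 → 2000 → 1600 → 1250 → 1000 → 800 → 640 → 500 → 400.

ISO 400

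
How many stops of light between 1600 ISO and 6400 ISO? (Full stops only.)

1600 → 3200 → 6400 — count the steps: 2 stops.

2 stops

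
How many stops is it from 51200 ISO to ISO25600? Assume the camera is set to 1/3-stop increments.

51200 → 40000 → 32000 → 25600 — count the steps: 3 third-stops = 1 stop.

1 stop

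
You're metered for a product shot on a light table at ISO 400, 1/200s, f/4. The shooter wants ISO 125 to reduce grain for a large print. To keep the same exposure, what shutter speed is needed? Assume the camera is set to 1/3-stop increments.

1/60s

ISO: 400 → 320 → 250 → 200 → 160 → 125 — 1 2/3 stops lower (darker).
Need 1 2/3 stops brighter from the shutter speed: 1/200 → 1/160 → 1/125 → 1/100 → 1/80 → 1/60.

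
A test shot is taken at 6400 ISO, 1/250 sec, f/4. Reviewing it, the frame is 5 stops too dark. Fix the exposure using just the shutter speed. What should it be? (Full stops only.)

Underexposed by 5 stops → need 5 stops brighter.
Shutter speed: 1/250 → 1/125 → 1/60 → 1/30 → 1/15 → 1/8.

1/8s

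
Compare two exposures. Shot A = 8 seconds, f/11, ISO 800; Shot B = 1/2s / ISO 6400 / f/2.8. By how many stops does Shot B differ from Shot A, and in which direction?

3 stops brighter

Aperture: f/11 → f/8 → f/5.6 → f/4 → f/2.8 — 4 stops wider (brighter).
Shutter speed: 8 → 4 → 2 → 1 → 1/2 — 4 stops faster (darker).
ISO: 800 → 1600 → 3200 → 6400 — 3 stops raised (brighter).
Net: +4 −4 +3 = +3 stops.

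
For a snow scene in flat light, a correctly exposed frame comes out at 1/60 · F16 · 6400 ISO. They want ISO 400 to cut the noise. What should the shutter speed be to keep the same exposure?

ISO: 6400 → 3200 → 1600 → 800 → 400 — 4 stops dropped (darker).
Need 4 stops brighter from the shutter speed: 1/60 → 1/30 → 1/15 → 1/8 → 1/4.

1/4s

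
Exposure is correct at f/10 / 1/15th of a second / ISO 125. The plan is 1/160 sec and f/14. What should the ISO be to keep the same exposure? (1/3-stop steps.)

ISO 2500

Shutter speed: 1/15 → 1/20 → 1/25 → 1/30 → 1/40 → 1/50 → 1/60 → 1/80 → 1/100 → 1/125 → 1/160 — 3 1/3 stops faster (darker).
Aperture: f/10 → f/11 → f/13 → f/14 — 1 stop stopped down (darker).
Net change so far: 4 1/3 stops darker. Offset with the ISO: 125 → 160 → 200 → 250 → 320 → 400 → 500 → 640 → 800 → 1000 → 1250 → 1600 → 2000 → 2500.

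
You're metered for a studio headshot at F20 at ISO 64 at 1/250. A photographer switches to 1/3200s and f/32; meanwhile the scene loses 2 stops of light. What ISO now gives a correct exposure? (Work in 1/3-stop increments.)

Scene light: 2 stops darker.
Shutter speed: 1/250 → 1/320 → 1/400 → 1/500 → 1/640 → 1/800 → 1/1000 → 1/1250 → 1/1600 → 1/2000 → 1/2500 → 1/3200 — 3 2/3 stops faster (darker).
Aperture: f/20 → f/22 → f/25 → f/29 → f/32 — 1 1/3 stops stopped down (darker).
Net so far: 7 stops darker. ISO: 64 → 80 → 100 → 125 → 160 → 200 → 250 → 320 → 400 → 500 → 640 → 800 → 1000 → 1250 → 1600 → 2000 → 2500 → 3200 → 4000 → 5000 → 6400 → 8000.

ISO 8000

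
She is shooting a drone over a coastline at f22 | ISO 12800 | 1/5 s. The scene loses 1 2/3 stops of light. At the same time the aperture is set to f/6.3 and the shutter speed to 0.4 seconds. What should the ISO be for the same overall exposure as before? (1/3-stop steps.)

ISO 1600

Scene light: 1 2/3 stops darker.
Aperture: f/22 → f/20 → f/18 → f/16 → f/14 → f/13 → f/11 → f/10 → f/9 → f/8 → f/7.1 → f/6.3 — 3 2/3 stops larger aperture (brighter).
Shutter speed: 1/5 → 1/4 → 0.3 → 0.4 — 1 stop slower (brighter).
Net so far: 3 stops brighter. ISO: 12800 → 10000 → 8000 → 6400 → 5000 → 4000 → 3200 → 2500 → 2000 → 1600.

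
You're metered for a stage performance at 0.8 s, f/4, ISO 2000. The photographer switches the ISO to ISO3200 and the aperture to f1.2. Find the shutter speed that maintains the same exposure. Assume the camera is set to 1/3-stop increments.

ISO: 2000 → 2500 → 3200 — 2/3 stop higher (brighter).
Aperture: f/4 → f/3.5 → f/3.2 → f/2.8 → f/2.5 → f/2.2 → f/2 → f/1.8 → f/1.6 → f/1.4 → f/1.2 — 3 1/3 stops larger aperture (brighter).
Net change so far: 4 stops brighter. Offset with the shutter speed: 0.8 → 0.6 → 0.5 → 0.4 → 0.3 → 1/4 → 1/5 → 1/6 → 1/8 → 1/10 → 1/13 → 1/15 → 1/20.

1/20s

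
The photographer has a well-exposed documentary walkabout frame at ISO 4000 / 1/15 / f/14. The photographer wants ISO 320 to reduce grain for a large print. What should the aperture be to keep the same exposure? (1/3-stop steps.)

ISO: 4000 → 3200 → 2500 → 2000 → 1600 → 1250 → 1000 → 800 → 640 → 500 → 400 → 320 — 3 2/3 stops lower (darker).
Need 3 2/3 stops brighter from the aperture: f/14 → f/13 → f/11 → f/10 → f/9 → f/8 → f/7.1 → f/6.3 → f/5.6 → f/5 → f/4.5 → f/4.

f/4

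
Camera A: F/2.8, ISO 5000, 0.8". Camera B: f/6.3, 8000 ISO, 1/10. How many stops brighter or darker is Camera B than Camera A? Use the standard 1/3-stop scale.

4 2/3 stops darker

Aperture: f/2.8 → f/3.2 → f/3.5 → f/4 → f/4.5 → f/5 → f/5.6 → f/6.3 — 2 1/3 stops narrower (darker).
Shutter speed: 0.8 → 0.6 → 0.5 → 0.4 → 0.3 → 1/4 → 1/5 → 1/6 → 1/8 → 1/10 — 3 stops shorter (darker).
ISO: 5000 → 6400 → 8000 — 2/3 stop raised (brighter).
Net: −2 1/3 −3 +2/3 = −4 2/3 stops.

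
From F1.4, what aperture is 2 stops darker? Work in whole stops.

f/2.8

Aperture: f/1.4 → f/2 → f/2.8 — 2 stops smaller aperture (darker).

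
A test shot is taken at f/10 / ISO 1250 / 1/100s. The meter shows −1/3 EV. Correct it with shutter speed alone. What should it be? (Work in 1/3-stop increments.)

1/80s

Underexposed by 1/3 stop → need 1/3 stop brighter.
Shutter speed: 1/100 → 1/80.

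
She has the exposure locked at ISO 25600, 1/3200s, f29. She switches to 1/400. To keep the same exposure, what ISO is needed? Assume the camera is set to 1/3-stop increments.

Shutter speed: 1/3200 → 1/2500 → 1/2000 → 1/1600 → 1/1250 → 1/1000 → 1/800 → 1/640 → 1/500 → 1/400 — 3 stops slower (brighter).
Need 3 stops darker from the ISO: 25600 → 20000 → 16000 → 12800 → 10000 → 8000 → 6400 → 5000 → 4000 → 3200.

ISO 3200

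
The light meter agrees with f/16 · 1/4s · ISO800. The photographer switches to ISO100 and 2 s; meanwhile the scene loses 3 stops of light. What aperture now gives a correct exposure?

f/5.6

Scene light: 3 stops darker.
ISO: 800 → 400 → 200 → 100 — 3 stops dropped (darker).
Shutter speed: 1/4 → 1/2 → 1 → 2 — 3 stops slower (brighter).
Net so far: 3 stops darker. Aperture: f/16 → f/11 → f/8 → f/5.6.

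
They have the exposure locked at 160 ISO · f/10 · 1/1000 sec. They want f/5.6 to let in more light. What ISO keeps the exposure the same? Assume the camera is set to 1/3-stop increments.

ISO 50

Aperture: f/10 → f/9 → f/8 → f/7.1 → f/6.3 → f/5.6 — 1 2/3 stops opened up (brighter).
Need 1 2/3 stops darker from the ISO: 160 → 125 → 100 → 80 → 64 → 50.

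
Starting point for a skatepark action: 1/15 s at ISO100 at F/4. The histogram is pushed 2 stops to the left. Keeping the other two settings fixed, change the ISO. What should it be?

ISO 400

Underexposed by 2 stops → need 2 stops brighter.
ISO: 100 → 200 → 400.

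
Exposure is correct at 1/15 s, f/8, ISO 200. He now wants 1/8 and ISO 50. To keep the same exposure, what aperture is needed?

f/5.6

Shutter speed: 1/15 → 1/8 — 1 stop slower (brighter).
ISO: 200 → 100 → 50 — 2 stops dropped (darker).
Net change so far: 1 stop darker. Offset with the aperture: f/8 → f/5.6.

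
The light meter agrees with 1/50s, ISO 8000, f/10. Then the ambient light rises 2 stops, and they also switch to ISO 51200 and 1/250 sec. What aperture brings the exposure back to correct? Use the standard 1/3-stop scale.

Scene light: 2 stops brighter.
ISO: 8000 → 10000 → 12800 → 16000 → 20000 → 25600 → 32000 → 40000 → 51200 — 2 2/3 stops raised (brighter).
Shutter speed: 1/50 → 1/60 → 1/80 → 1/100 → 1/125 → 1/160 → 1/200 → 1/250 — 2 1/3 stops faster (darker).
Net so far: 2 1/3 stops brighter. Aperture: f/10 → f/11 → f/13 → f/14 → f/16 → f/18 → f/20 → f/22.

f/22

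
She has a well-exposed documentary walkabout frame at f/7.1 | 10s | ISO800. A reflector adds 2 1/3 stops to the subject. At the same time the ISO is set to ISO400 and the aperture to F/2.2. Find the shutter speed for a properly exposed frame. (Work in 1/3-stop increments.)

Scene light: 2 1/3 stops brighter.
ISO: 800 → 640 → 500 → 400 — 1 stop lower (darker).
Aperture: f/7.1 → f/6.3 → f/5.6 → f/5 → f/4.5 → f/4 → f/3.5 → f/3.2 → f/2.8 → f/2.5 → f/2.2 — 3 1/3 stops opened up (brighter).
Net so far: 4 2/3 stops brighter. Shutter speed: 10 → 8 → 6 → 5 → 4 → 3.2 → 2.5 → 2 → 1.6 → 1.3 → 1 → 0.8 → 0.6 → 0.5 → 0.4.

0.4 s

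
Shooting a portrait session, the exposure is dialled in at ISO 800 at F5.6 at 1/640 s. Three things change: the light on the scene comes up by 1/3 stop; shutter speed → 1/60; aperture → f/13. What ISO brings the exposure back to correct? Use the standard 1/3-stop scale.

Scene light: 1/3 stop brighter.
Shutter speed: 1/640 → 1/500 → 1/400 → 1/320 → 1/250 → 1/200 → 1/160 → 1/125 → 1/100 → 1/80 → 1/60 — 3 1/3 stops slower (brighter).
Aperture: f/5.6 → f/6.3 → f/7.1 → f/8 → f/9 → f/10 → f/11 → f/13 — 2 1/3 stops narrower (darker).
Net so far: 1 1/3 stops brighter. ISO: 800 → 640 → 500 → 400 → 320.

ISO 320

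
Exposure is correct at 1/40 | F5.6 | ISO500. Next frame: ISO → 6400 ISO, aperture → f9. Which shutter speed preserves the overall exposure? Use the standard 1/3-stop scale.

ISO: 500 → 640 → 800 → 1000 → 1250 → 1600 → 2000 → 2500 → 3200 → 4000 → 5000 → 6400 — 3 2/3 stops raised (brighter).
Aperture: f/5.6 → f/6.3 → f/7.1 → f/8 → f/9 — 1 1/3 stops narrower (darker).
Net change so far: 2 1/3 stops brighter. Offset with the shutter speed: 1/40 → 1/50 → 1/60 → 1/80 → 1/100 → 1/125 → 1/160 → 1/200.

1/200s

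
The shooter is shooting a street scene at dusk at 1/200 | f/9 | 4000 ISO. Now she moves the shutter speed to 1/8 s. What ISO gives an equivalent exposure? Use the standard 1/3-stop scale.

ISO 160

Shutter speed: 1/200 → 1/160 → 1/125 → 1/100 → 1/80 → 1/60 → 1/50 → 1/40 → 1/30 → 1/25 → 1/20 → 1/15 → 1/13 → 1/10 → 1/8 — 4 2/3 stops longer (brighter).
Need 4 2/3 stops darker from the ISO: 4000 → 3200 → 2500 → 2000 → 1600 → 1250 → 1000 → 800 → 640 → 500 → 400 → 320 → 250 → 200 → 160.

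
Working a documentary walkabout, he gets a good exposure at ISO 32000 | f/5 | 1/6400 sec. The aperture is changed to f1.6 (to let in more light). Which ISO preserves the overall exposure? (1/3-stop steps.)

Aperture: f/5 → f/4.5 → f/4 → f/3.5 → f/3.2 → f/2.8 → f/2.5 → f/2.2 → f/2 → f/1.8 → f/1.6 — 3 1/3 stops larger aperture (brighter).
Need 3 1/3 stops darker from the ISO: 32000 → 25600 → 20000 → 16000 → 12800 → 10000 → 8000 → 6400 → 5000 → 4000 → 3200.

ISO 3200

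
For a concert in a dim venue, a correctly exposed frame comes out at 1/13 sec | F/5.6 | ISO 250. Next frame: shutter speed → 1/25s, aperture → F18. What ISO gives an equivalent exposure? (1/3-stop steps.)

Shutter speed: 1/13 → 1/15 → 1/20 → 1/25 — 1 stop faster (darker).
Aperture: f/5.6 → f/6.3 → f/7.1 → f/8 → f/9 → f/10 → f/11 → f/13 → f/14 → f/16 → f/18 — 3 1/3 stops smaller aperture (darker).
Net change so far: 4 1/3 stops darker. Offset with the ISO: 250 → 320 → 400 → 500 → 640 → 800 → 1000 → 1250 → 1600 → 2000 → 2500 → 3200 → 4000 → 5000.

ISO 5000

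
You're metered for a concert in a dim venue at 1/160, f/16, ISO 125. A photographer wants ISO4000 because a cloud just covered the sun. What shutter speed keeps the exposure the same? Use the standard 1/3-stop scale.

ISO: 125 → 160 → 200 → 250 → 320 → 400 → 500 → 640 → 800 → 1000 → 1250 → 1600 → 2000 → 2500 → 3200 → 4000 — 5 stops higher (brighter).
Need 5 stops darker from the shutter speed: 1/160 → 1/200 → 1/250 → 1/320 → 1/400 → 1/500 → 1/640 → 1/800 → 1/1000 → 1/1250 → 1/1600 → 1/2000 → 1/2500 → 1/3200 → 1/4000 → 1/5000.

1/5000s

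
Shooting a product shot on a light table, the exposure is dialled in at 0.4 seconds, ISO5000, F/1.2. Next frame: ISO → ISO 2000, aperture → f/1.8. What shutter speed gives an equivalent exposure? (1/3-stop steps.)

ISO: 5000 → 4000 → 3200 → 2500 → 2000 — 1 1/3 stops lower (darker).
Aperture: f/1.2 → f/1.4 → f/1.6 → f/1.8 — 1 stop narrower (darker).
Net change so far: 2 1/3 stops darker. Offset with the shutter speed: 0.4 → 0.5 → 0.6 → 0.8 → 1 → 1.3 → 1.6 → 2.

2 s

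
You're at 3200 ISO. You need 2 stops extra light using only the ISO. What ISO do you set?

ISO 12800

ISO: 3200 → 6400 → 12800 — 2 stops raised (brighter).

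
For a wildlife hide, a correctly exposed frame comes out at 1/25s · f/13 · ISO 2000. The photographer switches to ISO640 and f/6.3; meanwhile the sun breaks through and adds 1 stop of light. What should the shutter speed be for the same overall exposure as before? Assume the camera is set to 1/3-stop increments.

Scene light: 1 stop brighter.
ISO: 2000 → 1600 → 1250 → 1000 → 800 → 640 — 1 2/3 stops lower (darker).
Aperture: f/13 → f/11 → f/10 → f/9 → f/8 → f/7.1 → f/6.3 — 2 stops wider (brighter).
Net so far: 1 1/3 stops brighter. Shutter speed: 1/25 → 1/30 → 1/40 → 1/50 → 1/60.

1/60s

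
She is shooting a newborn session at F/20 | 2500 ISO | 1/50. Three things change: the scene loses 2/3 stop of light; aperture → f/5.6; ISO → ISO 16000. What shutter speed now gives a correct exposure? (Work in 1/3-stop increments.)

Scene light: 2/3 stop darker.
Aperture: f/20 → f/18 → f/16 → f/14 → f/13 → f/11 → f/10 → f/9 → f/8 → f/7.1 → f/6.3 → f/5.6 — 3 2/3 stops wider (brighter).
ISO: 2500 → 3200 → 4000 → 5000 → 6400 → 8000 → 10000 → 12800 → 16000 — 2 2/3 stops higher (brighter).
Net so far: 5 2/3 stops brighter. Shutter speed: 1/50 → 1/60 → 1/80 → 1/100 → 1/125 → 1/160 → 1/200 → 1/250 → 1/320 → 1/400 → 1/500 → 1/640 → 1/800 → 1/1000 → 1/1250 → 1/1600 → 1/2000 → 1/2500.

1/2500s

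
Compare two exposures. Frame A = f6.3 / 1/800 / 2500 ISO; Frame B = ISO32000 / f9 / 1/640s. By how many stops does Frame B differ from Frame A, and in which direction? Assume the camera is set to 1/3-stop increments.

3 stops brighter

Aperture: f/6.3 → f/7.1 → f/8 → f/9 — 1 stop narrower (darker).
Shutter speed: 1/800 → 1/640 — 1/3 stop slower (brighter).
ISO: 2500 → 3200 → 4000 → 5000 → 6400 → 8000 → 10000 → 12800 → 16000 → 20000 → 25600 → 32000 — 3 2/3 stops raised (brighter).
Net: −1 +1/3 +3 2/3 = +3 stops.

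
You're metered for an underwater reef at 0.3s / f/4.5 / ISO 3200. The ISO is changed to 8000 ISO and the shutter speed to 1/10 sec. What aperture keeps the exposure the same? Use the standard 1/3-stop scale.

f/4

ISO: 3200 → 4000 → 5000 → 6400 → 8000 — 1 1/3 stops higher (brighter).
Shutter speed: 0.3 → 1/4 → 1/5 → 1/6 → 1/8 → 1/10 — 1 2/3 stops faster (darker).
Net change so far: 1/3 stop darker. Offset with the aperture: f/4.5 → f/4.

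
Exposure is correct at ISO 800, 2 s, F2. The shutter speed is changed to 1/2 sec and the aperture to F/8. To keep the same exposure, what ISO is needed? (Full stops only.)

ISO 51200

Shutter speed: 2 → 1 → 1/2 — 2 stops faster (darker).
Aperture: f/2 → f/2.8 → f/4 → f/5.6 → f/8 — 4 stops smaller aperture (darker).
Net change so far: 6 stops darker. Offset with the ISO: 800 → 1600 → 3200 → 6400 → 12800 → 25600 → 51200.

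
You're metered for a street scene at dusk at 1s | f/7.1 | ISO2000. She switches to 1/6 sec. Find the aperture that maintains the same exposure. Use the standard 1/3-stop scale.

Shutter speed: 1 → 0.8 → 0.6 → 0.5 → 0.4 → 0.3 → 1/4 → 1/5 → 1/6 — 2 2/3 stops shorter (darker).
Need 2 2/3 stops brighter from the aperture: f/7.1 → f/6.3 → f/5.6 → f/5 → f/4.5 → f/4 → f/3.5 → f/3.2 → f/2.8.

f/2.8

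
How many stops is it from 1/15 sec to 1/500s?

1/15 → 1/30 → 1/60 → 1/125 → 1/250 → 1/500 — count the steps: 5 stops.

5 stops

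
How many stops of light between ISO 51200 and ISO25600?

51200 → 25600 — count the steps: 1 stop.

1 stop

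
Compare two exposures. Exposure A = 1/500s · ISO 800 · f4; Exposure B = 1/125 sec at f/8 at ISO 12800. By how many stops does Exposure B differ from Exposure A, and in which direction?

4 stops brighter

Aperture: f/4 → f/5.6 → f/8 — 2 stops stopped down (darker).
Shutter speed: 1/500 → 1/250 → 1/125 — 2 stops longer (brighter).
ISO: 800 → 1600 → 3200 → 6400 → 12800 — 4 stops higher (brighter).
Net: −2 +2 +4 = +4 stops.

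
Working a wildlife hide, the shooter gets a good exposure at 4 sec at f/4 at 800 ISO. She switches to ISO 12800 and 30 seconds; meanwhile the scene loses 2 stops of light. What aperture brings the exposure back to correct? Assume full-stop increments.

f/22

Scene light: 2 stops darker.
ISO: 800 → 1600 → 3200 → 6400 → 12800 — 4 stops raised (brighter).
Shutter speed: 4 → 8 → 15 → 30 — 3 stops longer (brighter).
Net so far: 5 stops brighter. Aperture: f/4 → f/5.6 → f/8 → f/11 → f/16 → f/22.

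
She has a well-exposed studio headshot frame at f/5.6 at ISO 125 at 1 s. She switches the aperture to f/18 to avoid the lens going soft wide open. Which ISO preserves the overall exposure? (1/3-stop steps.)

ISO 1250

Aperture: f/5.6 → f/6.3 → f/7.1 → f/8 → f/9 → f/10 → f/11 → f/13 → f/14 → f/16 → f/18 — 3 1/3 stops smaller aperture (darker).
Need 3 1/3 stops brighter from the ISO: 125 → 160 → 200 → 250 → 320 → 400 → 500 → 640 → 800 → 1000 → 1250.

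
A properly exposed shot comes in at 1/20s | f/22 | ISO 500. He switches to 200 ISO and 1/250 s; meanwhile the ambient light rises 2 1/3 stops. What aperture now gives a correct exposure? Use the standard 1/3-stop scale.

f/9

Scene light: 2 1/3 stops brighter.
ISO: 500 → 400 → 320 → 250 → 200 — 1 1/3 stops lower (darker).
Shutter speed: 1/20 → 1/25 → 1/30 → 1/40 → 1/50 → 1/60 → 1/80 → 1/100 → 1/125 → 1/160 → 1/200 → 1/250 — 3 2/3 stops shorter (darker).
Net so far: 2 2/3 stops darker. Aperture: f/22 → f/20 → f/18 → f/16 → f/14 → f/13 → f/11 → f/10 → f/9.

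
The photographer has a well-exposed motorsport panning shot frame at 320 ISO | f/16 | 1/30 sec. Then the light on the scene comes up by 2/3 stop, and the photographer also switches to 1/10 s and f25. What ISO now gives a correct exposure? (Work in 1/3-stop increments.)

ISO 160

Scene light: 2/3 stop brighter.
Shutter speed: 1/30 → 1/25 → 1/20 → 1/15 → 1/13 → 1/10 — 1 2/3 stops slower (brighter).
Aperture: f/16 → f/18 → f/20 → f/22 → f/25 — 1 1/3 stops narrower (darker).
Net so far: 1 stop brighter. ISO: 320 → 250 → 200 → 160.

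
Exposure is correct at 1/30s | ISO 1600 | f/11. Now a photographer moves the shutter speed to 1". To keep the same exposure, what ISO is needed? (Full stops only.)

ISO 50

Shutter speed: 1/30 → 1/15 → 1/8 → 1/4 → 1/2 → 1 — 5 stops longer (brighter).
Need 5 stops darker from the ISO: 1600 → 800 → 400 → 200 → 100 → 50.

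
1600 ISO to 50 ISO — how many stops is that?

5 stops

1600 → 800 → 400 → 200 → 100 → 50 — count the steps: 5 stops.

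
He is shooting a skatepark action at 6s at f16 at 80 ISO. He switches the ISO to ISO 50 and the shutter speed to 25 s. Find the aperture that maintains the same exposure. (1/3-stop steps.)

f/25

ISO: 80 → 64 → 50 — 2/3 stop lower (darker).
Shutter speed: 6 → 8 → 10 → 13 → 15 → 20 → 25 — 2 stops slower (brighter).
Net change so far: 1 1/3 stops brighter. Offset with the aperture: f/16 → f/18 → f/20 → f/22 → f/25.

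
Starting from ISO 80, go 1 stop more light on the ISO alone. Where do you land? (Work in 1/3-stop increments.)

ISO 160

ISO: 80 → 100 → 125 → 160 — 1 stop raised (brighter).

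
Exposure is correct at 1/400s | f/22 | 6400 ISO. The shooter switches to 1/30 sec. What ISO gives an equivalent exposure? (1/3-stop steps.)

Shutter speed: 1/400 → 1/320 → 1/250 → 1/200 → 1/160 → 1/125 → 1/100 → 1/80 → 1/60 → 1/50 → 1/40 → 1/30 — 3 2/3 stops longer (brighter).
Need 3 2/3 stops darker from the ISO: 6400 → 5000 → 4000 → 3200 → 2500 → 2000 → 1600 → 1250 → 1000 → 800 → 640 → 500.

ISO 500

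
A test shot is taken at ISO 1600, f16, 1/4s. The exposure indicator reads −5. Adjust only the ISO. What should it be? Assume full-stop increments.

ISO 51200

Underexposed by 5 stops → need 5 stops brighter.
ISO: 1600 → 3200 → 6400 → 12800 → 25600 → 51200.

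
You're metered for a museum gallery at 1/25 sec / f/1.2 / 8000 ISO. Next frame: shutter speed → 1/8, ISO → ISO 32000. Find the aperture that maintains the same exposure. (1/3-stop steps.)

f/4.5

Shutter speed: 1/25 → 1/20 → 1/15 → 1/13 → 1/10 → 1/8 — 1 2/3 stops longer (brighter).
ISO: 8000 → 10000 → 12800 → 16000 → 20000 → 25600 → 32000 — 2 stops raised (brighter).
Net change so far: 3 2/3 stops brighter. Offset with the aperture: f/1.2 → f/1.4 → f/1.6 → f/1.8 → f/2 → f/2.2 → f/2.5 → f/2.8 → f/3.2 → f/3.5 → f/4 → f/4.5.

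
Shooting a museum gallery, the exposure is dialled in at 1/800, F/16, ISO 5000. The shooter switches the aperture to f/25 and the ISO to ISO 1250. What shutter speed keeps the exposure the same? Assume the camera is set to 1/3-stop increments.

1/80s

Aperture: f/16 → f/18 → f/20 → f/22 → f/25 — 1 1/3 stops stopped down (darker).
ISO: 5000 → 4000 → 3200 → 2500 → 2000 → 1600 → 1250 — 2 stops lower (darker).
Net change so far: 3 1/3 stops darker. Offset with the shutter speed: 1/800 → 1/640 → 1/500 → 1/400 → 1/320 → 1/250 → 1/200 → 1/160 → 1/125 → 1/100 → 1/80.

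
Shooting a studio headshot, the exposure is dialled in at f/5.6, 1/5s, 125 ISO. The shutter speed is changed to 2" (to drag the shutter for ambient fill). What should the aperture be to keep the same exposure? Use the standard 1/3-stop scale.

Shutter speed: 1/5 → 1/4 → 0.3 → 0.4 → 0.5 → 0.6 → 0.8 → 1 → 1.3 → 1.6 → 2 — 3 1/3 stops slower (brighter).
Need 3 1/3 stops darker from the aperture: f/5.6 → f/6.3 → f/7.1 → f/8 → f/9 → f/10 → f/11 → f/13 → f/14 → f/16 → f/18.

f/18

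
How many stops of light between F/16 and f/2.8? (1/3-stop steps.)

f/16 → f/14 → f/13 → f/11 → f/10 → f/9 → f/8 → f/7.1 → f/6.3 → f/5.6 → f/5 → f/4.5 → f/4 → f/3.5 → f/3.2 → f/2.8 — count the steps: 15 third-stops = 5 stops.

5 stops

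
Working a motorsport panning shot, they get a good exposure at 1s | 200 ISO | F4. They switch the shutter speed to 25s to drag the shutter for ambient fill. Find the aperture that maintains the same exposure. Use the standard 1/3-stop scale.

Shutter speed: 1 → 1.3 → 1.6 → 2 → 2.5 → 3.2 → 4 → 5 → 6 → 8 → 10 → 13 → 15 → 20 → 25 — 4 2/3 stops longer (brighter).
Need 4 2/3 stops darker from the aperture: f/4 → f/4.5 → f/5 → f/5.6 → f/6.3 → f/7.1 → f/8 → f/9 → f/10 → f/11 → f/13 → f/14 → f/16 → f/18 → f/20.

f/20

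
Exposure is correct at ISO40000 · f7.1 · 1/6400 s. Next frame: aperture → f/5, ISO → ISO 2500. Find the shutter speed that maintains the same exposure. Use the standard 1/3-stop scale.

1/800s

Aperture: f/7.1 → f/6.3 → f/5.6 → f/5 — 1 stop larger aperture (brighter).
ISO: 40000 → 32000 → 25600 → 20000 → 16000 → 12800 → 10000 → 8000 → 6400 → 5000 → 4000 → 3200 → 2500 — 4 stops lower (darker).
Net change so far: 3 stops darker. Offset with the shutter speed: 1/6400 → 1/5000 → 1/4000 → 1/3200 → 1/2500 → 1/2000 → 1/1600 → 1/1250 → 1/1000 → 1/800.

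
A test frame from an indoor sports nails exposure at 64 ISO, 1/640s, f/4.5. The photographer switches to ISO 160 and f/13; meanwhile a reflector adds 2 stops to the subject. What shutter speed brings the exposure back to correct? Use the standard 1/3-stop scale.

1/800s

Scene light: 2 stops brighter.
ISO: 64 → 80 → 100 → 125 → 160 — 1 1/3 stops raised (brighter).
Aperture: f/4.5 → f/5 → f/5.6 → f/6.3 → f/7.1 → f/8 → f/9 → f/10 → f/11 → f/13 — 3 stops smaller aperture (darker).
Net so far: 1/3 stop brighter. Shutter speed: 1/640 → 1/800.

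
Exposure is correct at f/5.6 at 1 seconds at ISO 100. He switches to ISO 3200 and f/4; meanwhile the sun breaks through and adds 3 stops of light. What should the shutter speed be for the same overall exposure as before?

1/500s

Scene light: 3 stops brighter.
ISO: 100 → 200 → 400 → 800 → 1600 → 3200 — 5 stops higher (brighter).
Aperture: f/5.6 → f/4 — 1 stop wider (brighter).
Net so far: 9 stops brighter. Shutter speed: 1 → 1/2 → 1/4 → 1/8 → 1/15 → 1/30 → 1/60 → 1/125 → 1/250 → 1/500.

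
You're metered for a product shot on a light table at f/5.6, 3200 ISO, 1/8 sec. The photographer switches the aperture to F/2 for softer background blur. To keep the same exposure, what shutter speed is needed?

1/60s

Aperture: f/5.6 → f/4 → f/2.8 → f/2 — 3 stops wider (brighter).
Need 3 stops darker from the shutter speed: 1/8 → 1/15 → 1/30 → 1/60.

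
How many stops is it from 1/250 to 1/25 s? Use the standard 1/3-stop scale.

3 1/3 stops

1/250 → 1/200 → 1/160 → 1/125 → 1/100 → 1/80 → 1/60 → 1/50 → 1/40 → 1/30 → 1/25 — count the steps: 10 third-stops = 3 1/3 stops.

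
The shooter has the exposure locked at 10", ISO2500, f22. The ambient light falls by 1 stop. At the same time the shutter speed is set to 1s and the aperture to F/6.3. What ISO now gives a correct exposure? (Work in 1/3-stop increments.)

Scene light: 1 stop darker.
Shutter speed: 10 → 8 → 6 → 5 → 4 → 3.2 → 2.5 → 2 → 1.6 → 1.3 → 1 — 3 1/3 stops shorter (darker).
Aperture: f/22 → f/20 → f/18 → f/16 → f/14 → f/13 → f/11 → f/10 → f/9 → f/8 → f/7.1 → f/6.3 — 3 2/3 stops larger aperture (brighter).
Net so far: 2/3 stop darker. ISO: 2500 → 3200 → 4000.

ISO 4000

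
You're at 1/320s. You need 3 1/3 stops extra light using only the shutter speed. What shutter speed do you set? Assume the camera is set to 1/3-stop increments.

1/30s

Shutter speed: 1/320 → 1/250 → 1/200 → 1/160 → 1/125 → 1/100 → 1/80 → 1/60 → 1/50 → 1/40 → 1/30 — 3 1/3 stops slower (brighter).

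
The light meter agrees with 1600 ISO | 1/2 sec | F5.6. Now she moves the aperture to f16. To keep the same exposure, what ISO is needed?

ISO 12800

Aperture: f/5.6 → f/8 → f/11 → f/16 — 3 stops narrower (darker).
Need 3 stops brighter from the ISO: 1600 → 3200 → 6400 → 12800.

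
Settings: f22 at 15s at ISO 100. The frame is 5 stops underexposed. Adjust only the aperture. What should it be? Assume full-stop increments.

Underexposed by 5 stops → need 5 stops brighter.
Aperture: f/22 → f/16 → f/11 → f/8 → f/5.6 → f/4.

f/4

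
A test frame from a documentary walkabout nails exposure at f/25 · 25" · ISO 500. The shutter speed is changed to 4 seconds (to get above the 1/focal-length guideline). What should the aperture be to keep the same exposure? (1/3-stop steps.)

Shutter speed: 25 → 20 → 15 → 13 → 10 → 8 → 6 → 5 → 4 — 2 2/3 stops faster (darker).
Need 2 2/3 stops brighter from the aperture: f/25 → f/22 → f/20 → f/18 → f/16 → f/14 → f/13 → f/11 → f/10.

f/10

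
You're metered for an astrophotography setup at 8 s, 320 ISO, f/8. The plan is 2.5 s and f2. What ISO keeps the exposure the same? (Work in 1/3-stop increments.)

ISO 64

Shutter speed: 8 → 6 → 5 → 4 → 3.2 → 2.5 — 1 2/3 stops faster (darker).
Aperture: f/8 → f/7.1 → f/6.3 → f/5.6 → f/5 → f/4.5 → f/4 → f/3.5 → f/3.2 → f/2.8 → f/2.5 → f/2.2 → f/2 — 4 stops larger aperture (brighter).
Net change so far: 2 1/3 stops brighter. Offset with the ISO: 320 → 250 → 200 → 160 → 125 → 100 → 80 → 64.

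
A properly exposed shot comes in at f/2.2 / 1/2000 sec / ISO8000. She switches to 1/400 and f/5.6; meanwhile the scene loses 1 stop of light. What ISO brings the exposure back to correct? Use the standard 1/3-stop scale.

ISO 20000

Scene light: 1 stop darker.
Shutter speed: 1/2000 → 1/1600 → 1/1250 → 1/1000 → 1/800 → 1/640 → 1/500 → 1/400 — 2 1/3 stops longer (brighter).
Aperture: f/2.2 → f/2.5 → f/2.8 → f/3.2 → f/3.5 → f/4 → f/4.5 → f/5 → f/5.6 — 2 2/3 stops stopped down (darker).
Net so far: 1 1/3 stops darker. ISO: 8000 → 10000 → 12800 → 16000 → 20000.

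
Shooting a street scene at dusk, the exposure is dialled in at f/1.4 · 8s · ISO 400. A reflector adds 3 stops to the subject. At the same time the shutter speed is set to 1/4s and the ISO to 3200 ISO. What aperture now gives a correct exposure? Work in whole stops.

f/2

Scene light: 3 stops brighter.
Shutter speed: 8 → 4 → 2 → 1 → 1/2 → 1/4 — 5 stops shorter (darker).
ISO: 400 → 800 → 1600 → 3200 — 3 stops higher (brighter).
Net so far: 1 stop brighter. Aperture: f/1.4 → f/2.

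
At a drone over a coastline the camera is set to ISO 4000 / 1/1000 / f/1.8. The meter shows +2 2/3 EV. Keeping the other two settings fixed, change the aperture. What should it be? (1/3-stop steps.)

Overexposed by 2 2/3 stops → need 2 2/3 stops darker.
Aperture: f/1.8 → f/2 → f/2.2 → f/2.5 → f/2.8 → f/3.2 → f/3.5 → f/4 → f/4.5.

f/4.5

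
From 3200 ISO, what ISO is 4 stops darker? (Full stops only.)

ISO: 3200 → 1600 → 800 → 400 → 200 — 4 stops dropped (darker).

ISO 200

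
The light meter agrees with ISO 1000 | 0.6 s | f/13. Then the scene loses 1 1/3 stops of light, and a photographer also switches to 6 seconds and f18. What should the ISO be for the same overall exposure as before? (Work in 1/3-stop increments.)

Scene light: 1 1/3 stops darker.
Shutter speed: 0.6 → 0.8 → 1 → 1.3 → 1.6 → 2 → 2.5 → 3.2 → 4 → 5 → 6 — 3 1/3 stops slower (brighter).
Aperture: f/13 → f/14 → f/16 → f/18 — 1 stop narrower (darker).
Net so far: 1 stop brighter. ISO: 1000 → 800 → 640 → 500.

ISO 500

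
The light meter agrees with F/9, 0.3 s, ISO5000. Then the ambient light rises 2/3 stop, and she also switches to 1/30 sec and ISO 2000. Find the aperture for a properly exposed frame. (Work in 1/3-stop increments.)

Scene light: 2/3 stop brighter.
Shutter speed: 0.3 → 1/4 → 1/5 → 1/6 → 1/8 → 1/10 → 1/13 → 1/15 → 1/20 → 1/25 → 1/30 — 3 1/3 stops shorter (darker).
ISO: 5000 → 4000 → 3200 → 2500 → 2000 — 1 1/3 stops lower (darker).
Net so far: 4 stops darker. Aperture: f/9 → f/8 → f/7.1 → f/6.3 → f/5.6 → f/5 → f/4.5 → f/4 → f/3.5 → f/3.2 → f/2.8 → f/2.5 → f/2.2.

f/2.2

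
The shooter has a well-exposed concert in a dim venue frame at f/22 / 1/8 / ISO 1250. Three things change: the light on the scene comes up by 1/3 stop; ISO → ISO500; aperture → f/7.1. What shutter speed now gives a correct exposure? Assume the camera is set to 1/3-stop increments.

Scene light: 1/3 stop brighter.
ISO: 1250 → 1000 → 800 → 640 → 500 — 1 1/3 stops lower (darker).
Aperture: f/22 → f/20 → f/18 → f/16 → f/14 → f/13 → f/11 → f/10 → f/9 → f/8 → f/7.1 — 3 1/3 stops opened up (brighter).
Net so far: 2 1/3 stops brighter. Shutter speed: 1/8 → 1/10 → 1/13 → 1/15 → 1/20 → 1/25 → 1/30 → 1/40.

1/40s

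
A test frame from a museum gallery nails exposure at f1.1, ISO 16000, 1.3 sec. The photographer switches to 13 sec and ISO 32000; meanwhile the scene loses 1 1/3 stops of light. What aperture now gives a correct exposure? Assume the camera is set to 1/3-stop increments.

f/3.2

Scene light: 1 1/3 stops darker.
Shutter speed: 1.3 → 1.6 → 2 → 2.5 → 3.2 → 4 → 5 → 6 → 8 → 10 → 13 — 3 1/3 stops slower (brighter).
ISO: 16000 → 20000 → 25600 → 32000 — 1 stop higher (brighter).
Net so far: 3 stops brighter. Aperture: f/1.1 → f/1.2 → f/1.4 → f/1.6 → f/1.8 → f/2 → f/2.2 → f/2.5 → f/2.8 → f/3.2.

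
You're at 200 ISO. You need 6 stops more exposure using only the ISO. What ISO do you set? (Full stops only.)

ISO: 200 → 400 → 800 → 1600 → 3200 → 6400 → 12800 — 6 stops higher (brighter).

ISO 12800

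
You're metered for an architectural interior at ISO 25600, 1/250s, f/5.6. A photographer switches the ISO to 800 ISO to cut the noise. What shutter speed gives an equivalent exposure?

1/8s

ISO: 25600 → 12800 → 6400 → 3200 → 1600 → 800 — 5 stops dropped (darker).
Need 5 stops brighter from the shutter speed: 1/250 → 1/125 → 1/60 → 1/30 → 1/15 → 1/8.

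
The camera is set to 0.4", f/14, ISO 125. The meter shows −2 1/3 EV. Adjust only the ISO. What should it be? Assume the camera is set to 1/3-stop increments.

Underexposed by 2 1/3 stops → need 2 1/3 stops brighter.
ISO: 125 → 160 → 200 → 250 → 320 → 400 → 500 → 640.

ISO 640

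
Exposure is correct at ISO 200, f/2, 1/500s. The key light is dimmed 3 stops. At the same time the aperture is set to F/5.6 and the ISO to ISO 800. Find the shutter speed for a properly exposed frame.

Scene light: 3 stops darker.
Aperture: f/2 → f/2.8 → f/4 → f/5.6 — 3 stops smaller aperture (darker).
ISO: 200 → 400 → 800 — 2 stops higher (brighter).
Net so far: 4 stops darker. Shutter speed: 1/500 → 1/250 → 1/125 → 1/60 → 1/30.

1/30s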